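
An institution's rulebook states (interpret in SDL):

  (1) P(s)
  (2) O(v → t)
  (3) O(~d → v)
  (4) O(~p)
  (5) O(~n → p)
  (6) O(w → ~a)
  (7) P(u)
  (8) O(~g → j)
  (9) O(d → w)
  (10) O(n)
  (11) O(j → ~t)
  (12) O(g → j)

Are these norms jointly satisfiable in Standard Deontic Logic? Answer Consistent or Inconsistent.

Consistent

Premise 5 is O(~n → p), but O(~n) is not derivable from the premises, so it does not yield O(p).
So O(p) is not derivable, and the apparent clash with O(~p) does not arise.
A world satisfying every obligation exists (e.g. a=false, d=true, g=false, j=true, n=true, p=false, s=false, t=false, u=false, v=false, w=true); no atom is both obligatory and forbidden, so the set is consistent.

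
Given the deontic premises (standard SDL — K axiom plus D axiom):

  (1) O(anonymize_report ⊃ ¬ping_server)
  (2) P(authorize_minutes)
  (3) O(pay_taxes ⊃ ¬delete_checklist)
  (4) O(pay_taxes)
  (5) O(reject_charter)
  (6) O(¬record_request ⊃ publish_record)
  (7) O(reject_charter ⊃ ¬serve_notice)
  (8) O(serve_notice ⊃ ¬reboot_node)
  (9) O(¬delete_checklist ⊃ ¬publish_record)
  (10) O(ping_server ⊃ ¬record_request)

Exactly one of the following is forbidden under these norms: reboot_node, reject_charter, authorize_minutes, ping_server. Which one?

ping_server

From premise 4 we have O(pay_taxes).
From O(pay_taxes) and premise 3, O(pay_taxes ⊃ ¬delete_checklist), we obtain O(¬delete_checklist).
From O(¬delete_checklist) and premise 9, O(¬delete_checklist ⊃ ¬publish_record), we obtain O(¬publish_record).
Premise 6, O(¬record_request ⊃ publish_record), contraposes to O(¬publish_record ⊃ record_request); with O(¬publish_record) we get O(record_request).
The contrapositive of premise 10 (O(ping_server ⊃ ¬record_request)) is O(record_request ⊃ ¬ping_server), and O(record_request) is already established, so O(¬ping_server).
So O(¬ping_server) holds, i.e. ping_server is forbidden. None of the other listed options is forbidden under the premises.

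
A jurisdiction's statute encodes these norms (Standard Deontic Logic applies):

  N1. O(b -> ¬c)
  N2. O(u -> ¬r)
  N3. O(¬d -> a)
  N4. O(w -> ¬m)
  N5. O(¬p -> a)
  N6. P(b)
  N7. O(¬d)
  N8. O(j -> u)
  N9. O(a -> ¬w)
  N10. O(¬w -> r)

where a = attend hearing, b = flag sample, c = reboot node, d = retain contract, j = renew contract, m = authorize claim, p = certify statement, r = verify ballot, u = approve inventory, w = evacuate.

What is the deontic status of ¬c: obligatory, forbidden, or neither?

Premise 1 is O(b -> ¬c), but O(b) is not derivable from the premises (the permission P(b) asserts only ¬O(¬b), not O(b)), so it does not yield O(¬c).
No premise or chain of K-axiom applications forces O(¬c), and none forces O(c). So ¬c is neither obligatory nor forbidden under these norms.

Neither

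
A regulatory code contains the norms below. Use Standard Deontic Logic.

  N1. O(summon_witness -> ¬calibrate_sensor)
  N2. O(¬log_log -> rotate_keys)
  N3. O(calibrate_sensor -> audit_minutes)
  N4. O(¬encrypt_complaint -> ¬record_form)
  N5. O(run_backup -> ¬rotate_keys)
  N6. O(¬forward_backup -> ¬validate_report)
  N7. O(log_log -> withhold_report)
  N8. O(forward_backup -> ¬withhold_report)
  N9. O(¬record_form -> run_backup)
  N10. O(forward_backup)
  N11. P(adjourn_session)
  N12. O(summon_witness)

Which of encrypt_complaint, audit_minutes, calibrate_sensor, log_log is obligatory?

encrypt_complaint

Premise 10 states O(forward_backup) outright.
Applying K to premise 8 (O(forward_backup -> ¬withhold_report)) and O(forward_backup) yields O(¬withhold_report).
Premise 7, O(log_log -> withhold_report), contraposes to O(¬withhold_report -> ¬log_log); with O(¬withhold_report) we get O(¬log_log).
From O(¬log_log) and premise 2, O(¬log_log -> rotate_keys), we obtain O(rotate_keys).
Premise 5, O(run_backup -> ¬rotate_keys), contraposes to O(rotate_keys -> ¬run_backup); with O(rotate_keys) we get O(¬run_backup).
The contrapositive of premise 9 (O(¬record_form -> run_backup)) is O(¬run_backup -> record_form), and O(¬run_backup) is already established, so O(record_form).
Premise 4, O(¬encrypt_complaint -> ¬record_form), contraposes to O(record_form -> encrypt_complaint); with O(record_form) we get O(encrypt_complaint).
So O(encrypt_complaint) holds — encrypt_complaint is obligatory. None of the other listed options is made obligatory by any chain of premises.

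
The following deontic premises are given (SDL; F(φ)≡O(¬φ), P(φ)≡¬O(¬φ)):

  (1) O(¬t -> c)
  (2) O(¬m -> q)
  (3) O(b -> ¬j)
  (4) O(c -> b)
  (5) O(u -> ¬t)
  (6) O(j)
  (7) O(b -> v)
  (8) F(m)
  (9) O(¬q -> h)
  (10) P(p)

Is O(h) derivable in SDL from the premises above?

No

Premise 9 is O(¬q -> h), but O(¬q) is not derivable from the premises, so it does not yield O(h).
No other premise forces O(h). An ideal world satisfying every premise can still have h false, so O(h) is not derivable.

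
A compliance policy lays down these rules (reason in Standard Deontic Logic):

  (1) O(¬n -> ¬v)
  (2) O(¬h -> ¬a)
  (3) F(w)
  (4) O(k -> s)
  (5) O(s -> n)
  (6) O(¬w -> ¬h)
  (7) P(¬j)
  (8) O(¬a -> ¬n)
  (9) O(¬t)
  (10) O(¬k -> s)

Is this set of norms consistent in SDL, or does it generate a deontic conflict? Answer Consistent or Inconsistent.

Inconsistent

By case analysis on k: premise 4 gives O(k -> s) and premise 10 gives O(¬k -> s), so O(s) either way.
Premise 5 is O(s -> n); since O(s), deontic closure gives O(n).
Premise 8, O(¬a -> ¬n), contraposes to O(n -> a); with O(n) we get O(a).
Premise 2, O(¬h -> ¬a), contraposes to O(a -> h); with O(a) we get O(h).
Premise 6, O(¬w -> ¬h), contraposes to O(h -> w); with O(h) we get O(w).
Yet premise 3 is F(w), i.e. O(¬w).
We now have both O(w) and O(¬w) — w is simultaneously obligatory and forbidden, violating the D-axiom.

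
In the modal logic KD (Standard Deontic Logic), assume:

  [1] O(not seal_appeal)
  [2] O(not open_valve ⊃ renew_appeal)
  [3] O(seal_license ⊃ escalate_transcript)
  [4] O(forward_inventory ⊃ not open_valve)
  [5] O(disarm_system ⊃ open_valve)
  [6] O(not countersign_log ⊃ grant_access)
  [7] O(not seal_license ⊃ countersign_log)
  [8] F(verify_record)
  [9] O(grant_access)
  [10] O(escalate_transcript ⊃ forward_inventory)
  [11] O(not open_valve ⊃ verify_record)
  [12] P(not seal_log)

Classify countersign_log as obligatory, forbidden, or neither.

Obligatory

F(verify_record) at premise 8 means O(not verify_record).
Premise 11, O(not open_valve ⊃ verify_record), contraposes to O(not verify_record ⊃ open_valve); with O(not verify_record) we get O(open_valve).
Premise 4, O(forward_inventory ⊃ not open_valve), contraposes to O(open_valve ⊃ not forward_inventory); with O(open_valve) we get O(not forward_inventory).
Premise 10, O(escalate_transcript ⊃ forward_inventory), contraposes to O(not forward_inventory ⊃ not escalate_transcript); with O(not forward_inventory) we get O(not escalate_transcript).
Premise 3, O(seal_license ⊃ escalate_transcript), contraposes to O(not escalate_transcript ⊃ not seal_license); with O(not escalate_transcript) we get O(not seal_license).
With premise 7, O(not seal_license ⊃ countersign_log), the K-axiom yields O(countersign_log).
Premises 1, 2, 5, 6, 9, 12 do not contribute to this derivation.
Hence countersign_log is obligatory.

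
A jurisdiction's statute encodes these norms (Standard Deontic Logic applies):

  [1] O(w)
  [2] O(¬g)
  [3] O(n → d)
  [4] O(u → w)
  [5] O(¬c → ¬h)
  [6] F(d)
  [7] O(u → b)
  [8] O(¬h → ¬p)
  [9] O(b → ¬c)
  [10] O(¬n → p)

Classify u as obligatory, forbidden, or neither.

Premise 6, F(d), is equivalent to O(¬d).
The contrapositive of premise 3 (O(n → d)) is O(¬d → ¬n), and O(¬d) is already established, so O(¬n).
With premise 10, O(¬n → p), the K-axiom yields O(p).
The contrapositive of premise 8 (O(¬h → ¬p)) is O(p → h), and O(p) is already established, so O(h).
The contrapositive of premise 5 (O(¬c → ¬h)) is O(h → c), and O(h) is already established, so O(c).
Premise 9, O(b → ¬c), contraposes to O(c → ¬b); with O(c) we get O(¬b).
Premise 7, O(u → b), contraposes to O(¬b → ¬u); with O(¬b) we get O(¬u).
Premises 1, 2, 4 do not contribute to this derivation.
Thus O(¬u), which is F(u): u is forbidden.

Forbidden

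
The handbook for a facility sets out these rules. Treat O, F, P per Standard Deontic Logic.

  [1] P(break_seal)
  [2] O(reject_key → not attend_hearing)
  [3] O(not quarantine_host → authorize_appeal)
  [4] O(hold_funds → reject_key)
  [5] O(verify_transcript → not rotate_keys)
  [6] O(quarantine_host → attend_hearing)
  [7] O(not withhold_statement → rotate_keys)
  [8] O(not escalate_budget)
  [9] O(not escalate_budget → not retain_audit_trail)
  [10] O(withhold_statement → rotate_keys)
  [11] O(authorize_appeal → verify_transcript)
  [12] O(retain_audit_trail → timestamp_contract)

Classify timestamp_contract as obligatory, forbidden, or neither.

Neither

Premise 12 is O(retain_audit_trail → timestamp_contract), but O(retain_audit_trail) is not derivable from the premises, so it does not yield O(timestamp_contract).
No premise or chain of K-axiom applications forces O(timestamp_contract), and none forces O(not timestamp_contract). So timestamp_contract is neither obligatory nor forbidden under these norms.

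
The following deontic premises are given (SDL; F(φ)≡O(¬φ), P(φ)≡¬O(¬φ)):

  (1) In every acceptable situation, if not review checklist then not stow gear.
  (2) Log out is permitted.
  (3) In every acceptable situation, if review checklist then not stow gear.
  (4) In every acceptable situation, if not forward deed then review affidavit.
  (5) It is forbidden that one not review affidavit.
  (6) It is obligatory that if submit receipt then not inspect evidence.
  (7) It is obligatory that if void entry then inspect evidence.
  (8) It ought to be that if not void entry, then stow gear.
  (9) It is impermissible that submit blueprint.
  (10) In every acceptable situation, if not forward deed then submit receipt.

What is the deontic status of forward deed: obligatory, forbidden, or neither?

Obligatory

Premises 1 and 3 cover both cases: O(¬review_checklist → ¬stow_gear) and O(review_checklist → ¬stow_gear). Since ¬review_checklist ∨ review_checklist is a tautology, O(¬stow_gear) follows.
Premise 8, O(¬void_entry → stow_gear), contraposes to O(¬stow_gear → void_entry); with O(¬stow_gear) we get O(void_entry).
Applying K to premise 7 (O(void_entry → inspect_evidence)) and O(void_entry) yields O(inspect_evidence).
Premise 6 is O(submit_receipt → ¬inspect_evidence); contrapositively O(inspect_evidence → ¬submit_receipt). Since O(inspect_evidence) holds, K gives O(¬submit_receipt).
Premise 10 is O(¬forward_deed → submit_receipt); contrapositively O(¬submit_receipt → forward_deed). Since O(¬submit_receipt) holds, K gives O(forward_deed).
Premises 2, 4, 5, 9 do not contribute to this derivation.
Hence forward_deed is obligatory.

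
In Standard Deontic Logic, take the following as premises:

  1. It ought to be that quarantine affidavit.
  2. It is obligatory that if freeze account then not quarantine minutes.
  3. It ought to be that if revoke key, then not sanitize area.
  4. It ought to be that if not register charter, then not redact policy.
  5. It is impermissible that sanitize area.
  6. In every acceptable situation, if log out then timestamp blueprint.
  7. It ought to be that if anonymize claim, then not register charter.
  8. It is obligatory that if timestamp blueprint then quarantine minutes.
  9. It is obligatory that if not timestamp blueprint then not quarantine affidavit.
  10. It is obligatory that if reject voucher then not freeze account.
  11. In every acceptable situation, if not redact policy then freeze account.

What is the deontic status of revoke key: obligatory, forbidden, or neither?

Premise 3 is O(revoke_key → ¬sanitize_area); even if O(¬sanitize_area) held, inferring O(revoke_key) would be affirming the consequent — invalid.
No premise or chain of K-axiom applications forces O(revoke_key), and none forces O(¬revoke_key). So revoke_key is neither obligatory nor forbidden under these norms.

Neither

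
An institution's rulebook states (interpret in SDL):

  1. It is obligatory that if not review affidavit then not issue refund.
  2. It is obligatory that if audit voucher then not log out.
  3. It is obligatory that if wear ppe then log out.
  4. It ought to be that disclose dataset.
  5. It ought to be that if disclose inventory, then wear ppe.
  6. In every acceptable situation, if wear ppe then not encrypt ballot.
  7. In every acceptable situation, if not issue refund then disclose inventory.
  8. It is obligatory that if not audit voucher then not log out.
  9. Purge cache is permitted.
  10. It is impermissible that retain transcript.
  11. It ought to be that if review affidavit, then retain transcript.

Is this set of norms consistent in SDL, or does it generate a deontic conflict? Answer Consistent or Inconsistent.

Inconsistent

By case analysis on audit_voucher: premise 2 gives O(audit_voucher → ¬log_out) and premise 8 gives O(¬audit_voucher → ¬log_out), so O(¬log_out) either way.
The contrapositive of premise 3 (O(wear_ppe → log_out)) is O(¬log_out → ¬wear_ppe), and O(¬log_out) is already established, so O(¬wear_ppe).
The contrapositive of premise 5 (O(disclose_inventory → wear_ppe)) is O(¬wear_ppe → ¬disclose_inventory), and O(¬wear_ppe) is already established, so O(¬disclose_inventory).
Premise 7 is O(¬issue_refund → disclose_inventory); contrapositively O(¬disclose_inventory → issue_refund). Since O(¬disclose_inventory) holds, K gives O(issue_refund).
The contrapositive of premise 1 (O(¬review_affidavit → ¬issue_refund)) is O(issue_refund → review_affidavit), and O(issue_refund) is already established, so O(review_affidavit).
Premise 11 is O(review_affidavit → retain_transcript); since O(review_affidavit), deontic closure gives O(retain_transcript).
However, F(retain_transcript) at premise 10 amounts to O(¬retain_transcript).
We now have both O(retain_transcript) and O(¬retain_transcript) — retain_transcript is simultaneously obligatory and forbidden, violating the D-axiom.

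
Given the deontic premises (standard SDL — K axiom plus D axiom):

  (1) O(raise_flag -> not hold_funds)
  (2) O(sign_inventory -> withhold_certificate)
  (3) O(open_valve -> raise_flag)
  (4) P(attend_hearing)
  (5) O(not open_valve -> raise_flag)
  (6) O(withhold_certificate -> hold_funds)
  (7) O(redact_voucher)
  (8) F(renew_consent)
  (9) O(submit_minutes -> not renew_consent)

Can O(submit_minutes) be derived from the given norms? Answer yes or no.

No

Premise 9 is O(submit_minutes -> not renew_consent); even if O(not renew_consent) held, inferring O(submit_minutes) would be affirming the consequent — invalid.
No other premise forces O(submit_minutes). An ideal world satisfying every premise can still have submit_minutes false, so O(submit_minutes) is not derivable.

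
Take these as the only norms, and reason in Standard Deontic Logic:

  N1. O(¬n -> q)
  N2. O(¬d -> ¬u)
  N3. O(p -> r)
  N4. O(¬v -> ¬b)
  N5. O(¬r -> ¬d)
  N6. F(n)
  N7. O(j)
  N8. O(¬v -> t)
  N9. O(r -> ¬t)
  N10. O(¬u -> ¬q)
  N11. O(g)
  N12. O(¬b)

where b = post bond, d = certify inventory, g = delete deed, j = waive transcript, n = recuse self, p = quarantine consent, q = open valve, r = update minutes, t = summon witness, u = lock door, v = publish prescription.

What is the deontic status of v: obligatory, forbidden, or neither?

Premise 6, F(n), is equivalent to O(¬n).
Applying K to premise 1 (O(¬n -> q)) and O(¬n) yields O(q).
Premise 10 is O(¬u -> ¬q); contrapositively O(q -> u). Since O(q) holds, K gives O(u).
Premise 2 is O(¬d -> ¬u); contrapositively O(u -> d). Since O(u) holds, K gives O(d).
Premise 5 is O(¬r -> ¬d); contrapositively O(d -> r). Since O(d) holds, K gives O(r).
Premise 9 is O(r -> ¬t); since O(r), deontic closure gives O(¬t).
Premise 8 is O(¬v -> t); contrapositively O(¬t -> v). Since O(¬t) holds, K gives O(v).
Premises 3, 4, 7, 11, 12 do not contribute to this derivation.
Hence v is obligatory.

Obligatory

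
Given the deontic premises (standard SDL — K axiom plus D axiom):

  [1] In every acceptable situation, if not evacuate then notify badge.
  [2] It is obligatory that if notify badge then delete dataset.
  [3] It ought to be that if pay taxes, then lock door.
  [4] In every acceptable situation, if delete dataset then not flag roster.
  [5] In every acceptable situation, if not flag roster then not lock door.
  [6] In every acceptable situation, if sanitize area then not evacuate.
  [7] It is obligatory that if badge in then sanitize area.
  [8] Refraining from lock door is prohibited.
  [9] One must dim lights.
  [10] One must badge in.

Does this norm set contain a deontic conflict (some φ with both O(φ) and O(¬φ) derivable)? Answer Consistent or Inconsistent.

Inconsistent

F(¬lock_door) at premise 8 means O(lock_door).
Premise 5 is O(¬flag_roster → ¬lock_door); contrapositively O(lock_door → flag_roster). Since O(lock_door) holds, K gives O(flag_roster).
Premise 4 is O(delete_dataset → ¬flag_roster); contrapositively O(flag_roster → ¬delete_dataset). Since O(flag_roster) holds, K gives O(¬delete_dataset).
Premise 2, O(notify_badge → delete_dataset), contraposes to O(¬delete_dataset → ¬notify_badge); with O(¬delete_dataset) we get O(¬notify_badge).
Premise 1, O(¬evacuate → notify_badge), contraposes to O(¬notify_badge → evacuate); with O(¬notify_badge) we get O(evacuate).
The contrapositive of premise 6 (O(sanitize_area → ¬evacuate)) is O(evacuate → ¬sanitize_area), and O(evacuate) is already established, so O(¬sanitize_area).
Premise 7, O(badge_in → sanitize_area), contraposes to O(¬sanitize_area → ¬badge_in); with O(¬sanitize_area) we get O(¬badge_in).
However, premise 10 gives O(badge_in).
We now have both O(¬badge_in) and O(badge_in) — badge_in is simultaneously obligatory and forbidden, violating the D-axiom.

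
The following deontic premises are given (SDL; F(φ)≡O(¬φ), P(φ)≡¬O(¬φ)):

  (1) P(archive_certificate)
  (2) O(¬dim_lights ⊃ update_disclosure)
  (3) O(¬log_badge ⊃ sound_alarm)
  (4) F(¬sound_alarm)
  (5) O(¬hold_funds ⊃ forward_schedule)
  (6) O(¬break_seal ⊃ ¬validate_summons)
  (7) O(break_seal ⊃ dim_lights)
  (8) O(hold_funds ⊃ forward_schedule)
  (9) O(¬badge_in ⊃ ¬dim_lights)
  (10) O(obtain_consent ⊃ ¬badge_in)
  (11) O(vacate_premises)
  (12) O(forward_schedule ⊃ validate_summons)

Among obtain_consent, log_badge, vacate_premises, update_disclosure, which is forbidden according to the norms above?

obtain_consent

By case analysis on hold_funds: premise 8 gives O(hold_funds ⊃ forward_schedule) and premise 5 gives O(¬hold_funds ⊃ forward_schedule), so O(forward_schedule) either way.
Premise 12 is O(forward_schedule ⊃ validate_summons); since O(forward_schedule), deontic closure gives O(validate_summons).
Premise 6, O(¬break_seal ⊃ ¬validate_summons), contraposes to O(validate_summons ⊃ break_seal); with O(validate_summons) we get O(break_seal).
From O(break_seal) and premise 7, O(break_seal ⊃ dim_lights), we obtain O(dim_lights).
Premise 9 is O(¬badge_in ⊃ ¬dim_lights); contrapositively O(dim_lights ⊃ badge_in). Since O(dim_lights) holds, K gives O(badge_in).
The contrapositive of premise 10 (O(obtain_consent ⊃ ¬badge_in)) is O(badge_in ⊃ ¬obtain_consent), and O(badge_in) is already established, so O(¬obtain_consent).
So O(¬obtain_consent) holds, i.e. obtain_consent is forbidden. None of the other listed options is forbidden under the premises.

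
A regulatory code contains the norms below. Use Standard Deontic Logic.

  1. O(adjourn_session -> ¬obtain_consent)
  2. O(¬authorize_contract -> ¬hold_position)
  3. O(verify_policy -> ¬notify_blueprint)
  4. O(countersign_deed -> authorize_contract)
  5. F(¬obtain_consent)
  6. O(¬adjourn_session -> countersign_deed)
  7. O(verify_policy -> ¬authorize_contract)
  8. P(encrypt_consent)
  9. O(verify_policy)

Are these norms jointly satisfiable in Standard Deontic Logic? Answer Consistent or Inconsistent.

Inconsistent

Premise 5 is F(¬obtain_consent), i.e. O(obtain_consent).
Premise 1 is O(adjourn_session -> ¬obtain_consent); contrapositively O(obtain_consent -> ¬adjourn_session). Since O(obtain_consent) holds, K gives O(¬adjourn_session).
With premise 6, O(¬adjourn_session -> countersign_deed), the K-axiom yields O(countersign_deed).
From O(countersign_deed) and premise 4, O(countersign_deed -> authorize_contract), we obtain O(authorize_contract).
Premise 7, O(verify_policy -> ¬authorize_contract), contraposes to O(authorize_contract -> ¬verify_policy); with O(authorize_contract) we get O(¬verify_policy).
However, premise 9 gives O(verify_policy).
We now have both O(¬verify_policy) and O(verify_policy) — verify_policy is simultaneously obligatory and forbidden, violating the D-axiom.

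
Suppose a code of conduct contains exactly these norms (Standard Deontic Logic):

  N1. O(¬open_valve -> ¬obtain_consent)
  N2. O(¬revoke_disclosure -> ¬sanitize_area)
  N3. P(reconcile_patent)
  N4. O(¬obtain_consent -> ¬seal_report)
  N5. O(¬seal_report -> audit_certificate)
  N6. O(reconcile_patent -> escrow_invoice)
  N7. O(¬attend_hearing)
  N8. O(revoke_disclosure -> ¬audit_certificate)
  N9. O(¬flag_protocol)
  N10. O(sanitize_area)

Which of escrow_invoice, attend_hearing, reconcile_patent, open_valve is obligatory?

Premise 10 gives O(sanitize_area).
The contrapositive of premise 2 (O(¬revoke_disclosure -> ¬sanitize_area)) is O(sanitize_area -> revoke_disclosure), and O(sanitize_area) is already established, so O(revoke_disclosure).
Premise 8 is O(revoke_disclosure -> ¬audit_certificate); since O(revoke_disclosure), deontic closure gives O(¬audit_certificate).
Premise 5, O(¬seal_report -> audit_certificate), contraposes to O(¬audit_certificate -> seal_report); with O(¬audit_certificate) we get O(seal_report).
Premise 4 is O(¬obtain_consent -> ¬seal_report); contrapositively O(seal_report -> obtain_consent). Since O(seal_report) holds, K gives O(obtain_consent).
Premise 1 is O(¬open_valve -> ¬obtain_consent); contrapositively O(obtain_consent -> open_valve). Since O(obtain_consent) holds, K gives O(open_valve).
So O(open_valve) holds — open_valve is obligatory. None of the other listed options is made obligatory by any chain of premises.

open_valve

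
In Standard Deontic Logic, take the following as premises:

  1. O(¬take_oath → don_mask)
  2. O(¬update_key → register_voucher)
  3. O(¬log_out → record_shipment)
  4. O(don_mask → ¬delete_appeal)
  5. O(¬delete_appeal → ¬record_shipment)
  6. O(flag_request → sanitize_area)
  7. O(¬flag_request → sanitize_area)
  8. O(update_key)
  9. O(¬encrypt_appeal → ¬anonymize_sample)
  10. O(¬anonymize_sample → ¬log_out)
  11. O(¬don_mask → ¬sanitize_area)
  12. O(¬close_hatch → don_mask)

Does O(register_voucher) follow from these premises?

Premise 2 is O(¬update_key → register_voucher), but O(¬update_key) is not derivable from the premises, so it does not yield O(register_voucher).
No other premise forces O(register_voucher). An ideal world satisfying every premise can still have register_voucher false, so O(register_voucher) is not derivable.

No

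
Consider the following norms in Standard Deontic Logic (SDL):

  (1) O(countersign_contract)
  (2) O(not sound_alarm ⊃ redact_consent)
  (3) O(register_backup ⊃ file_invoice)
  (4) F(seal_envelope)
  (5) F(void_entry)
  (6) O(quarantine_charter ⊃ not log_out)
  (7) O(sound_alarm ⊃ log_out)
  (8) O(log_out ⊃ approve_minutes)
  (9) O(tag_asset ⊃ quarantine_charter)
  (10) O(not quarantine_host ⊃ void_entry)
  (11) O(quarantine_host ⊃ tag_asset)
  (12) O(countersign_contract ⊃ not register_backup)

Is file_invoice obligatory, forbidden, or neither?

Premise 3 is O(register_backup ⊃ file_invoice), but O(register_backup) is not derivable from the premises, so it does not yield O(file_invoice).
No premise or chain of K-axiom applications forces O(file_invoice), and none forces O(not file_invoice). So file_invoice is neither obligatory nor forbidden under these norms.

Neither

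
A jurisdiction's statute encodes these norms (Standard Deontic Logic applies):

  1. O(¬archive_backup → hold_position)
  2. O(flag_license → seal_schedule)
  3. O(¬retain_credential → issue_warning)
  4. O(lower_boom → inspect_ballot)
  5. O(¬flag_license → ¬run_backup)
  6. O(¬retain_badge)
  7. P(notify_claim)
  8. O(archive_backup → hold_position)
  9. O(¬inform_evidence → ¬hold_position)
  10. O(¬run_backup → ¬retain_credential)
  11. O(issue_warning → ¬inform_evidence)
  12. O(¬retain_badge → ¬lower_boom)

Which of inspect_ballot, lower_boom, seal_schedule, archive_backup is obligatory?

seal_schedule

Premises 8 and 1 are O(archive_backup → hold_position) and O(¬archive_backup → hold_position); every ideal world satisfies archive_backup or ¬archive_backup, so in either case hold_position holds — hence O(hold_position).
Premise 9, O(¬inform_evidence → ¬hold_position), contraposes to O(hold_position → inform_evidence); with O(hold_position) we get O(inform_evidence).
Premise 11, O(issue_warning → ¬inform_evidence), contraposes to O(inform_evidence → ¬issue_warning); with O(inform_evidence) we get O(¬issue_warning).
The contrapositive of premise 3 (O(¬retain_credential → issue_warning)) is O(¬issue_warning → retain_credential), and O(¬issue_warning) is already established, so O(retain_credential).
Premise 10, O(¬run_backup → ¬retain_credential), contraposes to O(retain_credential → run_backup); with O(retain_credential) we get O(run_backup).
Premise 5 is O(¬flag_license → ¬run_backup); contrapositively O(run_backup → flag_license). Since O(run_backup) holds, K gives O(flag_license).
From O(flag_license) and premise 2, O(flag_license → seal_schedule), we obtain O(seal_schedule).
So O(seal_schedule) holds — seal_schedule is obligatory. None of the other listed options is made obligatory by any chain of premises.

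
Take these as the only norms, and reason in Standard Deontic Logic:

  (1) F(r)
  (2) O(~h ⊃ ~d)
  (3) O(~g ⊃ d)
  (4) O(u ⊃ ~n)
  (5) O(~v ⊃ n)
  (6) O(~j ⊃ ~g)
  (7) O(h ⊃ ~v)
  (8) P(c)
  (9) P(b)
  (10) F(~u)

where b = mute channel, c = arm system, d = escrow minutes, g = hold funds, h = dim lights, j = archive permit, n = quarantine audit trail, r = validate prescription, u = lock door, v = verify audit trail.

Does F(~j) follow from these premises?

Premise 10 is F(~u), i.e. O(u).
Premise 4 is O(u ⊃ ~n); since O(u), deontic closure gives O(~n).
Premise 5, O(~v ⊃ n), contraposes to O(~n ⊃ v); with O(~n) we get O(v).
Premise 7 is O(h ⊃ ~v); contrapositively O(v ⊃ ~h). Since O(v) holds, K gives O(~h).
With premise 2, O(~h ⊃ ~d), the K-axiom yields O(~d).
The contrapositive of premise 3 (O(~g ⊃ d)) is O(~d ⊃ g), and O(~d) is already established, so O(g).
The contrapositive of premise 6 (O(~j ⊃ ~g)) is O(g ⊃ j), and O(g) is already established, so O(j).
Premises 1, 8, 9 do not contribute to this derivation.
So O(j) holds, i.e. F(~j). The claim follows.

Yes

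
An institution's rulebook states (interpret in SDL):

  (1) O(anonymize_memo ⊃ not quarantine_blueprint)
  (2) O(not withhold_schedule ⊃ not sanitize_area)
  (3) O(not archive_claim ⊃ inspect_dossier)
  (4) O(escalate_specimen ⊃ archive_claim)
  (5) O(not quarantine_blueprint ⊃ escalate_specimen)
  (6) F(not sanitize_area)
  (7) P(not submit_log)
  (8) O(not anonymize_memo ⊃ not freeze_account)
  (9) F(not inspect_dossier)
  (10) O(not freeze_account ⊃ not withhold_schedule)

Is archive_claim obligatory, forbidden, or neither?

Premise 6 is F(not sanitize_area), i.e. O(sanitize_area).
Premise 2, O(not withhold_schedule ⊃ not sanitize_area), contraposes to O(sanitize_area ⊃ withhold_schedule); with O(sanitize_area) we get O(withhold_schedule).
Premise 10 is O(not freeze_account ⊃ not withhold_schedule); contrapositively O(withhold_schedule ⊃ freeze_account). Since O(withhold_schedule) holds, K gives O(freeze_account).
Premise 8 is O(not anonymize_memo ⊃ not freeze_account); contrapositively O(freeze_account ⊃ anonymize_memo). Since O(freeze_account) holds, K gives O(anonymize_memo).
With premise 1, O(anonymize_memo ⊃ not quarantine_blueprint), the K-axiom yields O(not quarantine_blueprint).
Applying K to premise 5 (O(not quarantine_blueprint ⊃ escalate_specimen)) and O(not quarantine_blueprint) yields O(escalate_specimen).
Premise 4 is O(escalate_specimen ⊃ archive_claim); since O(escalate_specimen), deontic closure gives O(archive_claim).
Premises 3, 7, 9 do not contribute to this derivation.
Hence archive_claim is obligatory.

Obligatory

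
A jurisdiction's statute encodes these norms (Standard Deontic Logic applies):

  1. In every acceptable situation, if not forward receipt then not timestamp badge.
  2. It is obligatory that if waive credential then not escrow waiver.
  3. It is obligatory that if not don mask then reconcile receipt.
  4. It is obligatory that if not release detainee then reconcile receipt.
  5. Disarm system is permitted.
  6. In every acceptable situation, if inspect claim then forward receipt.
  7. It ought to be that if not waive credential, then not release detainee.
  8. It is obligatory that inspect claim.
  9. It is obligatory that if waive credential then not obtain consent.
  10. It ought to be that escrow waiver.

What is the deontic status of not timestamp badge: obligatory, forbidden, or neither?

Premise 1 is O(¬forward_receipt → ¬timestamp_badge), but O(¬forward_receipt) is not derivable from the premises, so it does not yield O(¬timestamp_badge).
No premise or chain of K-axiom applications forces O(¬timestamp_badge), and none forces O(timestamp_badge). So ¬timestamp_badge is neither obligatory nor forbidden under these norms.

Neither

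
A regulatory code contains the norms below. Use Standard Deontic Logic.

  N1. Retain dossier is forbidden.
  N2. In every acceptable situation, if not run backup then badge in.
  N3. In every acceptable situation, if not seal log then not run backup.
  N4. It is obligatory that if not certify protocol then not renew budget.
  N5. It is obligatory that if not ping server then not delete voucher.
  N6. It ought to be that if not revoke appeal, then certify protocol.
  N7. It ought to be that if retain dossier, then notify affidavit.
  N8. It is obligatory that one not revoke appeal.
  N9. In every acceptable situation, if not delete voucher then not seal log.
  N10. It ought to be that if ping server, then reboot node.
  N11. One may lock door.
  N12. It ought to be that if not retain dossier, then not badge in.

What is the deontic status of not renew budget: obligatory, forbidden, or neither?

Neither

Premise 4 is O(¬certify_protocol → ¬renew_budget), but O(¬certify_protocol) is not derivable from the premises, so it does not yield O(¬renew_budget).
No premise or chain of K-axiom applications forces O(¬renew_budget), and none forces O(renew_budget). So ¬renew_budget is neither obligatory nor forbidden under these norms.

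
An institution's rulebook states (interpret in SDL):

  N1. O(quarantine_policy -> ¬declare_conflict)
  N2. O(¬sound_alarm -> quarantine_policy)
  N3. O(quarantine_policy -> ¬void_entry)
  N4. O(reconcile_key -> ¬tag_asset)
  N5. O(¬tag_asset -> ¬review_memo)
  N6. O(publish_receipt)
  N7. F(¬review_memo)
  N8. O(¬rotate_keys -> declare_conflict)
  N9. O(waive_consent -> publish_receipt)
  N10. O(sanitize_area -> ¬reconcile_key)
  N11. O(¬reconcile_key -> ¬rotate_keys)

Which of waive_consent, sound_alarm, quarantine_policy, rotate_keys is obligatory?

Premise 7, F(¬review_memo), is equivalent to O(review_memo).
The contrapositive of premise 5 (O(¬tag_asset -> ¬review_memo)) is O(review_memo -> tag_asset), and O(review_memo) is already established, so O(tag_asset).
The contrapositive of premise 4 (O(reconcile_key -> ¬tag_asset)) is O(tag_asset -> ¬reconcile_key), and O(tag_asset) is already established, so O(¬reconcile_key).
With premise 11, O(¬reconcile_key -> ¬rotate_keys), the K-axiom yields O(¬rotate_keys).
With premise 8, O(¬rotate_keys -> declare_conflict), the K-axiom yields O(declare_conflict).
Premise 1, O(quarantine_policy -> ¬declare_conflict), contraposes to O(declare_conflict -> ¬quarantine_policy); with O(declare_conflict) we get O(¬quarantine_policy).
Premise 2 is O(¬sound_alarm -> quarantine_policy); contrapositively O(¬quarantine_policy -> sound_alarm). Since O(¬quarantine_policy) holds, K gives O(sound_alarm).
So O(sound_alarm) holds — sound_alarm is obligatory. None of the other listed options is made obligatory by any chain of premises.

sound_alarm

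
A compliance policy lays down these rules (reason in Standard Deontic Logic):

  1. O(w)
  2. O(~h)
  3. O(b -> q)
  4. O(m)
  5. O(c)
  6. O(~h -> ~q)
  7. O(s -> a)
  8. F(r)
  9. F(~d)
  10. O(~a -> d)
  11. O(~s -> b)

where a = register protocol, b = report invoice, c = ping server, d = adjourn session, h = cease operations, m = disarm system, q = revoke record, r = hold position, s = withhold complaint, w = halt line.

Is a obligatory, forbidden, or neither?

Obligatory

Premise 2 states O(~h) outright.
Premise 6 is O(~h -> ~q); since O(~h), deontic closure gives O(~q).
Premise 3, O(b -> q), contraposes to O(~q -> ~b); with O(~q) we get O(~b).
Premise 11, O(~s -> b), contraposes to O(~b -> s); with O(~b) we get O(s).
From O(s) and premise 7, O(s -> a), we obtain O(a).
Premises 1, 4, 5, 8, 9, 10 do not contribute to this derivation.
Hence a is obligatory.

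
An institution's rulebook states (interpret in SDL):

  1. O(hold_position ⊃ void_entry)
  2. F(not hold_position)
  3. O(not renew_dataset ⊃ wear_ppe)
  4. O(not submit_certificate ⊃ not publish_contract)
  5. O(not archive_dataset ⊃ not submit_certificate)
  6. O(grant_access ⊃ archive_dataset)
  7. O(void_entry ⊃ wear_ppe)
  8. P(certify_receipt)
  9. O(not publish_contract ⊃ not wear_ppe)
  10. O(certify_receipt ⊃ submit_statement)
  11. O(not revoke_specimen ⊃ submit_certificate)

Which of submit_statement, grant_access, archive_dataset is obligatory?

archive_dataset

F(not hold_position) at premise 2 means O(hold_position).
Premise 1 is O(hold_position ⊃ void_entry); since O(hold_position), deontic closure gives O(void_entry).
Premise 7 is O(void_entry ⊃ wear_ppe); since O(void_entry), deontic closure gives O(wear_ppe).
The contrapositive of premise 9 (O(not publish_contract ⊃ not wear_ppe)) is O(wear_ppe ⊃ publish_contract), and O(wear_ppe) is already established, so O(publish_contract).
Premise 4, O(not submit_certificate ⊃ not publish_contract), contraposes to O(publish_contract ⊃ submit_certificate); with O(publish_contract) we get O(submit_certificate).
Premise 5 is O(not archive_dataset ⊃ not submit_certificate); contrapositively O(submit_certificate ⊃ archive_dataset). Since O(submit_certificate) holds, K gives O(archive_dataset).
So O(archive_dataset) holds — archive_dataset is obligatory. None of the other listed options is made obligatory by any chain of premises.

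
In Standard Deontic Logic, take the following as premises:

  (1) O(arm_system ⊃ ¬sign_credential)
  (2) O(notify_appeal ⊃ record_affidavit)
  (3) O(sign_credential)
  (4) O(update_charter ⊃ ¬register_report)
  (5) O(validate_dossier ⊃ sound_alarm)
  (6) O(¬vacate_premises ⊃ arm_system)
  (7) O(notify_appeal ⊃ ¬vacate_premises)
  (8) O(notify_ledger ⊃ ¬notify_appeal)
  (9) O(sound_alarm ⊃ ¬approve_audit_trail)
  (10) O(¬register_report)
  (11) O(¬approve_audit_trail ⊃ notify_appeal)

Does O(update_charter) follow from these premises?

No

Premise 4 is O(update_charter ⊃ ¬register_report); even if O(¬register_report) held, inferring O(update_charter) would be affirming the consequent — invalid.
No other premise forces O(update_charter). An ideal world satisfying every premise can still have update_charter false, so O(update_charter) is not derivable.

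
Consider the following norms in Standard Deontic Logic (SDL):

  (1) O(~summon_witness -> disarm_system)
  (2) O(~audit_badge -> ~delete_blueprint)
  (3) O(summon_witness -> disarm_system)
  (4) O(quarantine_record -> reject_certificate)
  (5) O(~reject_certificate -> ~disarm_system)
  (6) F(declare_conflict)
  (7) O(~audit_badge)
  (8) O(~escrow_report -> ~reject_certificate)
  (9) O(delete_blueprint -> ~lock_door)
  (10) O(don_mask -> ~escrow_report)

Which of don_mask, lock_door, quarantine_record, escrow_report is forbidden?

By case analysis on summon_witness: premise 3 gives O(summon_witness -> disarm_system) and premise 1 gives O(~summon_witness -> disarm_system), so O(disarm_system) either way.
Premise 5, O(~reject_certificate -> ~disarm_system), contraposes to O(disarm_system -> reject_certificate); with O(disarm_system) we get O(reject_certificate).
The contrapositive of premise 8 (O(~escrow_report -> ~reject_certificate)) is O(reject_certificate -> escrow_report), and O(reject_certificate) is already established, so O(escrow_report).
Premise 10 is O(don_mask -> ~escrow_report); contrapositively O(escrow_report -> ~don_mask). Since O(escrow_report) holds, K gives O(~don_mask).
So O(~don_mask) holds, i.e. don_mask is forbidden. None of the other listed options is forbidden under the premises.

don_mask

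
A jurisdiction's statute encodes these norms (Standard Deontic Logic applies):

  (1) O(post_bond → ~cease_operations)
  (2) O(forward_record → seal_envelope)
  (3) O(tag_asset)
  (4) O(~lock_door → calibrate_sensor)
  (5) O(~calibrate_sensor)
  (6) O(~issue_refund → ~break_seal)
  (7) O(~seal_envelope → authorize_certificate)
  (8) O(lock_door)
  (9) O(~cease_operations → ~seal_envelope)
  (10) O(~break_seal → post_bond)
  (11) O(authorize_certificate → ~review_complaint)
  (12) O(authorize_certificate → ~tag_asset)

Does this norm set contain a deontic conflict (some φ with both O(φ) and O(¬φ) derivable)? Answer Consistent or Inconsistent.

Consistent

Premise 4 is O(~lock_door → calibrate_sensor), but O(~lock_door) is not derivable from the premises, so it does not yield O(calibrate_sensor).
So O(calibrate_sensor) is not derivable, and the apparent clash with O(~calibrate_sensor) does not arise.
A world satisfying every obligation exists (e.g. authorize_certificate=false, break_seal=true, calibrate_sensor=false, cease_operations=true, forward_record=false, issue_refund=true, lock_door=true, post_bond=false, review_complaint=false, seal_envelope=true, tag_asset=true); no atom is both obligatory and forbidden, so the set is consistent.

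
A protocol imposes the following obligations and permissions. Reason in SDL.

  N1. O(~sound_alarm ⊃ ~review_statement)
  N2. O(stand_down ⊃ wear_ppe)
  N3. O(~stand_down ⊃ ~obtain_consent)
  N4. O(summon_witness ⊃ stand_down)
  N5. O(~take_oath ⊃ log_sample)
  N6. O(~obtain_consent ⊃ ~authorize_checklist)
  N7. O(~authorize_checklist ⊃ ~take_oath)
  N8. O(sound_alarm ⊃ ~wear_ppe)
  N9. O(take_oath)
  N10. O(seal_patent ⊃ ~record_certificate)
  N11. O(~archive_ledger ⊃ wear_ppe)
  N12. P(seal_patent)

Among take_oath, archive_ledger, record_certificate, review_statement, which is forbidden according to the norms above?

Premise 9 gives O(take_oath).
Premise 7 is O(~authorize_checklist ⊃ ~take_oath); contrapositively O(take_oath ⊃ authorize_checklist). Since O(take_oath) holds, K gives O(authorize_checklist).
Premise 6, O(~obtain_consent ⊃ ~authorize_checklist), contraposes to O(authorize_checklist ⊃ obtain_consent); with O(authorize_checklist) we get O(obtain_consent).
The contrapositive of premise 3 (O(~stand_down ⊃ ~obtain_consent)) is O(obtain_consent ⊃ stand_down), and O(obtain_consent) is already established, so O(stand_down).
Premise 2 is O(stand_down ⊃ wear_ppe); since O(stand_down), deontic closure gives O(wear_ppe).
Premise 8, O(sound_alarm ⊃ ~wear_ppe), contraposes to O(wear_ppe ⊃ ~sound_alarm); with O(wear_ppe) we get O(~sound_alarm).
Premise 1 is O(~sound_alarm ⊃ ~review_statement); since O(~sound_alarm), deontic closure gives O(~review_statement).
So O(~review_statement) holds, i.e. review_statement is forbidden. None of the other listed options is forbidden under the premises.

review_statement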